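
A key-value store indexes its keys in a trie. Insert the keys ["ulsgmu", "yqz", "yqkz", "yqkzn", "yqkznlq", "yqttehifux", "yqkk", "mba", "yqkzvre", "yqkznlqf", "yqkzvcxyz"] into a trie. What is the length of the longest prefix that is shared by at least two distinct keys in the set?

The deepest shared node is where two words last agree before diverging.
"yqkznlq" and "yqkznlqf" agree on "yqkznlq" (7 characters) before diverging; nothing deeper is shared.
Longest shared-prefix length: 7

7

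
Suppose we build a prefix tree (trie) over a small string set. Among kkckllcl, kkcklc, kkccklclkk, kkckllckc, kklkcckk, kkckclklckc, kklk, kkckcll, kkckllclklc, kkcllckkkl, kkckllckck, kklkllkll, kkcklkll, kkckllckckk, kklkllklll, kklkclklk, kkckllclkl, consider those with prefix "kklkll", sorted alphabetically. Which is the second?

Filter for "kklkll…" and sort: "kklkllkll", "kklkllklll"
The 2nd is kklkllklll.

kklkllklll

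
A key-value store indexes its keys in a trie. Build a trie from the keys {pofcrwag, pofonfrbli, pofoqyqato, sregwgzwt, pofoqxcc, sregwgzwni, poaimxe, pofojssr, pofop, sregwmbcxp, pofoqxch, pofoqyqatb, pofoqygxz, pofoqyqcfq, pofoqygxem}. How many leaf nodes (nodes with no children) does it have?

15

A leaf is a node with no children — equivalently, the end of a word that is not a proper prefix of any other stored word.
Those words: "poaimxe", "pofcrwag", "pofojssr", "pofonfrbli", "pofop", "pofoqxcc", "pofoqxch", "pofoqygxem", "pofoqygxz", "pofoqyqatb", "pofoqyqato", "pofoqyqcfq", "sregwgzwni", "sregwgzwt", "sregwmbcxp"
Leaf count: 15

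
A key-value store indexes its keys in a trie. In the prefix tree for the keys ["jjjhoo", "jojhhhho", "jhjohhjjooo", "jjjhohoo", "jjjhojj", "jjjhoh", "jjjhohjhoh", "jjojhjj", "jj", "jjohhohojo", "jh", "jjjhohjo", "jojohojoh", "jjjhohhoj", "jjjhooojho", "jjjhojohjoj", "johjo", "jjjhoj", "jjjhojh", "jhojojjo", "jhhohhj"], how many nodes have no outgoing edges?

16

A leaf is a node with no children — equivalently, the end of a word that is not a proper prefix of any other stored word.
Those words: "jhhohhj", "jhjohhjjooo", "jhojojjo", "jjjhohhoj", "jjjhohjhoh", "jjjhohjo", "jjjhohoo", "jjjhojh", "jjjhojj", "jjjhojohjoj", "jjjhooojho", "jjohhohojo", "jjojhjj", "johjo", "jojhhhho", "jojohojoh"
Leaf count: 16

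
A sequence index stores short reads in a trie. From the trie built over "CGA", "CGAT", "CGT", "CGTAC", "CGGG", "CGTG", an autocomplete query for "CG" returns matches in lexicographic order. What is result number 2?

CGAT

Filter for "CG…" and sort: "CGA", "CGAT", "CGGG", "CGT", "CGTAC", "CGTG"
The 2nd is CGAT.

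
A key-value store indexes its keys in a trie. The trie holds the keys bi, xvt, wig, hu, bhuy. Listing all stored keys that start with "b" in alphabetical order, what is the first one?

bhuy

DFS of the "b" subtree visits, in order: "bhuy", "bi"
Position 1: bhuy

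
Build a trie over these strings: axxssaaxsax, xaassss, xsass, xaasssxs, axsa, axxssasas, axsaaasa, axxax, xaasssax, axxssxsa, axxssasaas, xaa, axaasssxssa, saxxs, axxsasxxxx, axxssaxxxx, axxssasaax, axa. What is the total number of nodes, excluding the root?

For each word, the new-node count is its length minus the longest prefix already in the trie:
  "axxssaaxsax" → 11 new (a, x, x, s, s, a, a, x, s, a, x)
  "xaassss" → 7 new (x, a, a, s, s, s, s)
  "xsass" → prefix "x" already present; 4 new (s, a, s, s)
  "xaasssxs" → prefix "xaasss" already present; 2 new (x, s)
  "axsa" → prefix "ax" already present; 2 new (s, a)
  "axxssasas" → prefix "axxssa" already present; 3 new (s, a, s)
  "axsaaasa" → prefix "axsa" already present; 4 new (a, a, s, a)
  "axxax" → prefix "axx" already present; 2 new (a, x)
  "xaasssax" → prefix "xaasss" already present; 2 new (a, x)
  "axxssxsa" → prefix "axxss" already present; 3 new (x, s, a)
  "axxssasaas" → prefix "axxssasa" already present; 2 new (a, s)
  "xaa" → prefix "xaa" already present; 0 new (none)
  "axaasssxssa" → prefix "ax" already present; 9 new (a, a, s, s, s, x, s, s, a)
  "saxxs" → 5 new (s, a, x, x, s)
  "axxsasxxxx" → prefix "axxs" already present; 6 new (a, s, x, x, x, x)
  "axxssaxxxx" → prefix "axxssa" already present; 4 new (x, x, x, x)
  "axxssasaax" → prefix "axxssasaa" already present; 1 new (x)
  "axa" → prefix "axa" already present; 0 new (none)
Total nodes = 11 + 7 + 4 + 2 + 2 + 3 + 4 + 2 + 2 + 3 + 2 + 0 + 9 + 5 + 6 + 4 + 1 + 0 = 67

67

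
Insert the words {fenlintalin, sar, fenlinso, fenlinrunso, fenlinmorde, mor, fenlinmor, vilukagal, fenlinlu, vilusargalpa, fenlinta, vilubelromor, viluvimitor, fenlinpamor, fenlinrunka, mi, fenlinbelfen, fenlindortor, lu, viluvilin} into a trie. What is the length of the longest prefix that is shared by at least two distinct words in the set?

9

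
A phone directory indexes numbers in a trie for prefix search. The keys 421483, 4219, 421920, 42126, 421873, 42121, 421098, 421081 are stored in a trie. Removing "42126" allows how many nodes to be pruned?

1

Walk "42126" from the leaf back toward the root, removing each node that no remaining word uses.
The suffix "6" (1 node) is used only by "42126"; the node for "4212" still has the child "1", so pruning stops there.
Nodes removed: 1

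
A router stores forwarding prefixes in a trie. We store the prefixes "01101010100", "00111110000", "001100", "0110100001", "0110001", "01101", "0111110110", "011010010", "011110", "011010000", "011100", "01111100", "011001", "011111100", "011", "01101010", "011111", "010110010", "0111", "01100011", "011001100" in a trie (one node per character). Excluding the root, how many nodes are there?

58

Trace insertions, counting only characters that open a new branch:
  "01101010100" → 11 new (0, 1, 1, 0, 1, 0, 1, 0, 1, 0, 0)
  "00111110000" → prefix "0" already present; 10 new (0, 1, 1, 1, 1, 1, 0, 0, 0, 0)
  "001100" → prefix "0011" already present; 2 new (0, 0)
  "0110100001" → prefix "011010" already present; 4 new (0, 0, 0, 1)
  "0110001" → prefix "0110" already present; 3 new (0, 0, 1)
  "01101" → prefix "01101" already present; 0 new (none)
  "0111110110" → prefix "011" already present; 7 new (1, 1, 1, 0, 1, 1, 0)
  "011010010" → prefix "0110100" already present; 2 new (1, 0)
  "011110" → prefix "01111" already present; 1 new (0)
  "011010000" → prefix "011010000" already present; 0 new (none)
  "011100" → prefix "0111" already present; 2 new (0, 0)
  "01111100" → prefix "0111110" already present; 1 new (0)
  "011001" → prefix "01100" already present; 1 new (1)
  "011111100" → prefix "011111" already present; 3 new (1, 0, 0)
  "011" → prefix "011" already present; 0 new (none)
  "01101010" → prefix "01101010" already present; 0 new (none)
  "011111" → prefix "011111" already present; 0 new (none)
  "010110010" → prefix "01" already present; 7 new (0, 1, 1, 0, 0, 1, 0)
  "0111" → prefix "0111" already present; 0 new (none)
  "01100011" → prefix "0110001" already present; 1 new (1)
  "011001100" → prefix "011001" already present; 3 new (1, 0, 0)
Total nodes = 11 + 10 + 2 + 4 + 3 + 0 + 7 + 2 + 1 + 0 + 2 + 1 + 1 + 3 + 0 + 0 + 0 + 7 + 0 + 1 + 3 = 58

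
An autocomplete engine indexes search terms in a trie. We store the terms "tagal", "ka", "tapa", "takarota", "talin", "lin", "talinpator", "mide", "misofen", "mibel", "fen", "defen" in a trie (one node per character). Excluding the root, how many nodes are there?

For each word, the new-node count is its length minus the longest prefix already in the trie:
  "tagal" → 5 new (t, a, g, a, l)
  "ka" → 2 new (k, a)
  "tapa" → prefix "ta" already present; 2 new (p, a)
  "takarota" → prefix "ta" already present; 6 new (k, a, r, o, t, a)
  "talin" → prefix "ta" already present; 3 new (l, i, n)
  "lin" → 3 new (l, i, n)
  "talinpator" → prefix "talin" already present; 5 new (p, a, t, o, r)
  "mide" → 4 new (m, i, d, e)
  "misofen" → prefix "mi" already present; 5 new (s, o, f, e, n)
  "mibel" → prefix "mi" already present; 3 new (b, e, l)
  "fen" → 3 new (f, e, n)
  "defen" → 5 new (d, e, f, e, n)
Total nodes = 5 + 2 + 2 + 6 + 3 + 3 + 5 + 4 + 5 + 3 + 3 + 5 = 46

46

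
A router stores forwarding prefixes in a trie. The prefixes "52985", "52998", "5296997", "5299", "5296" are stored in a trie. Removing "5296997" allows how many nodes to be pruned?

3

A node on "5296997"'s path can go only if nothing else ends at it or branches off below it.
The suffix "997" (3 nodes) is used only by "5296997"; "5296" is itself a stored word, so pruning stops there.
Nodes removed: 3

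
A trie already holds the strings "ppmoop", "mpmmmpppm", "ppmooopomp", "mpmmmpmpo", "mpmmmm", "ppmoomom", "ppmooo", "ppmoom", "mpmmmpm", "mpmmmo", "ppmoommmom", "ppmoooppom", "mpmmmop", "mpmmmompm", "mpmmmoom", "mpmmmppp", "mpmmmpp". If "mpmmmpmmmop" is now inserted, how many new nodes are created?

The longest prefix of "mpmmmpmmmop" already in the trie is "mpmmmpm" (length 7).
New nodes needed: |"mpmmmpmmmop"| − 7 = 11 − 7 = 4.

4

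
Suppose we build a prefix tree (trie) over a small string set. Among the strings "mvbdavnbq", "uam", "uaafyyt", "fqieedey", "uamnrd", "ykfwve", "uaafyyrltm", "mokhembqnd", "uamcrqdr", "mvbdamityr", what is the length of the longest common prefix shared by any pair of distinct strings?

The deepest shared node is where two words last agree before diverging.
"uaafyyrltm" and "uaafyyt" agree on "uaafyy" (6 characters) before diverging; nothing deeper is shared.
Longest shared-prefix length: 6

6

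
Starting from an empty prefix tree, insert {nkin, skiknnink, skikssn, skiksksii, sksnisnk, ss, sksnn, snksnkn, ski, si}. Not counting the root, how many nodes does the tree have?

Count nodes per top-level branch (shared prefixes stored once):
  'n'-branch (nkin): 4 nodes
  's'-branch (si, ski, skiknnink, skiksksii, skikssn, sksnisnk, sksnn, snksnkn, ss): 31 nodes
Sum: 35

35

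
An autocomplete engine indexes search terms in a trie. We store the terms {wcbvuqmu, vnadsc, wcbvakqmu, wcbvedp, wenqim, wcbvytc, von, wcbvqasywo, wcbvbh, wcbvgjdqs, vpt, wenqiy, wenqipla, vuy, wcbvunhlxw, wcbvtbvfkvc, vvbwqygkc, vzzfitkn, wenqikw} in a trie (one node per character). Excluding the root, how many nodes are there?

Insert word by word; a character creates a node only if that edge doesn't already exist:
  "wcbvuqmu" → 8 new (w, c, b, v, u, q, m, u)
  "vnadsc" → 6 new (v, n, a, d, s, c)
  "wcbvakqmu" → prefix "wcbv" already present; 5 new (a, k, q, m, u)
  "wcbvedp" → prefix "wcbv" already present; 3 new (e, d, p)
  "wenqim" → prefix "w" already present; 5 new (e, n, q, i, m)
  "wcbvytc" → prefix "wcbv" already present; 3 new (y, t, c)
  "von" → prefix "v" already present; 2 new (o, n)
  "wcbvqasywo" → prefix "wcbv" already present; 6 new (q, a, s, y, w, o)
  "wcbvbh" → prefix "wcbv" already present; 2 new (b, h)
  "wcbvgjdqs" → prefix "wcbv" already present; 5 new (g, j, d, q, s)
  "vpt" → prefix "v" already present; 2 new (p, t)
  "wenqiy" → prefix "wenqi" already present; 1 new (y)
  "wenqipla" → prefix "wenqi" already present; 3 new (p, l, a)
  "vuy" → prefix "v" already present; 2 new (u, y)
  "wcbvunhlxw" → prefix "wcbvu" already present; 5 new (n, h, l, x, w)
  "wcbvtbvfkvc" → prefix "wcbv" already present; 7 new (t, b, v, f, k, v, c)
  "vvbwqygkc" → prefix "v" already present; 8 new (v, b, w, q, y, g, k, c)
  "vzzfitkn" → prefix "v" already present; 7 new (z, z, f, i, t, k, n)
  "wenqikw" → prefix "wenqi" already present; 2 new (k, w)
Total nodes = 8 + 6 + 5 + 3 + 5 + 3 + 2 + 6 + 2 + 5 + 2 + 1 + 3 + 2 + 5 + 7 + 8 + 7 + 2 = 82

82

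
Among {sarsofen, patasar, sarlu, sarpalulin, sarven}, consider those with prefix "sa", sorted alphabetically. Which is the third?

sarsofen

DFS of the "sa" subtree visits, in order: "sarlu", "sarpalulin", "sarsofen", "sarven"
The 3rd is sarsofen.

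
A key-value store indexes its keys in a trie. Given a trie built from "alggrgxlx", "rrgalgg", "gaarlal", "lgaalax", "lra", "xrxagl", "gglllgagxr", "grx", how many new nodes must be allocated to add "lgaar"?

"lgaa" is already a path in the trie; the remaining "r" must be added.
So 5 − 4 = 1 new nodes.

1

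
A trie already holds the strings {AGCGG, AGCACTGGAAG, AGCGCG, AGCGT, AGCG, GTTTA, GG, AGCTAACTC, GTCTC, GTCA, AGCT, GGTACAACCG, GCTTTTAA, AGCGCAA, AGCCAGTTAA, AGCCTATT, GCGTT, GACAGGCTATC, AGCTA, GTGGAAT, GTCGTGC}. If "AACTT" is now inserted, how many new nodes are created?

4

"A" is already a path in the trie; the remaining "ACTT" must be added.
Each of the 4 remaining characters creates one node.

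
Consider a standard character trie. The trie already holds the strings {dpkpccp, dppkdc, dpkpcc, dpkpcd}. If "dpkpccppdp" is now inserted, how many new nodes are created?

3

Walking "dpkpccppdp" from the root, the first 7 characters ("dpkpccp") follow existing edges; "p" is the first miss.
New nodes needed: |"dpkpccppdp"| − 7 = 10 − 7 = 3.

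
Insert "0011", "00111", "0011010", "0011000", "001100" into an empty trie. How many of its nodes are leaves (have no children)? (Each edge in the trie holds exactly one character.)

3

Leaves are exactly the stored words that no other stored word extends.
Those words: "0011000", "0011010", "00111"
Leaf count: 3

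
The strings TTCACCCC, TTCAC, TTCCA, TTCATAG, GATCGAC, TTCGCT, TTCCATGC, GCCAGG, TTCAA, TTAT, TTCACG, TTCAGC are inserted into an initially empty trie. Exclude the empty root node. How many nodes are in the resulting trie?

For each word, the new-node count is its length minus the longest prefix already in the trie:
  "TTCACCCC" → 8 new (T, T, C, A, C, C, C, C)
  "TTCAC" → prefix "TTCAC" already present; 0 new (none)
  "TTCCA" → prefix "TTC" already present; 2 new (C, A)
  "TTCATAG" → prefix "TTCA" already present; 3 new (T, A, G)
  "GATCGAC" → 7 new (G, A, T, C, G, A, C)
  "TTCGCT" → prefix "TTC" already present; 3 new (G, C, T)
  "TTCCATGC" → prefix "TTCCA" already present; 3 new (T, G, C)
  "GCCAGG" → prefix "G" already present; 5 new (C, C, A, G, G)
  "TTCAA" → prefix "TTCA" already present; 1 new (A)
  "TTAT" → prefix "TT" already present; 2 new (A, T)
  "TTCACG" → prefix "TTCAC" already present; 1 new (G)
  "TTCAGC" → prefix "TTCA" already present; 2 new (G, C)
Total nodes = 8 + 0 + 2 + 3 + 7 + 3 + 3 + 5 + 1 + 2 + 1 + 2 = 37

37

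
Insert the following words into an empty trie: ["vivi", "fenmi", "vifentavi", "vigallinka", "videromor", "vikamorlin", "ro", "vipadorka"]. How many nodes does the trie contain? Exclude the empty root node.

Insert word by word; a character creates a node only if that edge doesn't already exist:
  "vivi" → 4 new (v, i, v, i)
  "fenmi" → 5 new (f, e, n, m, i)
  "vifentavi" → prefix "vi" already present; 7 new (f, e, n, t, a, v, i)
  "vigallinka" → prefix "vi" already present; 8 new (g, a, l, l, i, n, k, a)
  "videromor" → prefix "vi" already present; 7 new (d, e, r, o, m, o, r)
  "vikamorlin" → prefix "vi" already present; 8 new (k, a, m, o, r, l, i, n)
  "ro" → 2 new (r, o)
  "vipadorka" → prefix "vi" already present; 7 new (p, a, d, o, r, k, a)
Total nodes = 4 + 5 + 7 + 8 + 7 + 8 + 2 + 7 = 48

48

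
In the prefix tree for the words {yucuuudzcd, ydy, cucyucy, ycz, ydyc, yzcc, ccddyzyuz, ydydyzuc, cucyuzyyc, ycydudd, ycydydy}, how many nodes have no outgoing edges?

Leaves are exactly the stored words that no other stored word extends.
Those words: "ccddyzyuz", "cucyucy", "cucyuzyyc", "ycydudd", "ycydydy", "ycz", "ydyc", "ydydyzuc", "yucuuudzcd", "yzcc"
Leaf count: 10

10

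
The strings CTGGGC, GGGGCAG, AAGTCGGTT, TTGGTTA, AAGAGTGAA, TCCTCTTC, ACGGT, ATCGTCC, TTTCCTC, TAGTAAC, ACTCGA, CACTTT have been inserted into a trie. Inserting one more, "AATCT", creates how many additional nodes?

"AA" is already a path in the trie; the remaining "TCT" must be added.
New nodes needed: |"AATCT"| − 2 = 5 − 2 = 3.

3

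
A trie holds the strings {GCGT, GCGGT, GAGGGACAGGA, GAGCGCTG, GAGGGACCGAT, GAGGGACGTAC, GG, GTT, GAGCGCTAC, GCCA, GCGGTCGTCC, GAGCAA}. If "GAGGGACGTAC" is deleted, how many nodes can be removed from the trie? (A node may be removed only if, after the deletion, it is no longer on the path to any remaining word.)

4

Walk "GAGGGACGTAC" from the leaf back toward the root, removing each node that no remaining word uses.
The suffix "GTAC" (4 nodes) is used only by "GAGGGACGTAC"; the node for "GAGGGAC" still has the child "A", so pruning stops there.
Nodes removed: 4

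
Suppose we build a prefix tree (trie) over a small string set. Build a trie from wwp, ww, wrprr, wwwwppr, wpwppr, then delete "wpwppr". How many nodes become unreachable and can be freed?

5

After clearing the end-marker at "wpwppr", prune upward until reaching a node still needed by another word.
The suffix "pwppr" (5 nodes) is used only by "wpwppr"; the node for "w" still has the child "w", so pruning stops there.
Nodes removed: 5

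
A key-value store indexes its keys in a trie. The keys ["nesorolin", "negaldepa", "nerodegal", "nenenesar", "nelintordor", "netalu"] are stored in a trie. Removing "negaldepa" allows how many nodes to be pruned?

7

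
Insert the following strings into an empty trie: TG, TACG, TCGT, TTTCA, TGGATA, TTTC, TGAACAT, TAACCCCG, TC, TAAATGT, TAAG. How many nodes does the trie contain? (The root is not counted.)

32

Count nodes per top-level branch (shared prefixes stored once):
  'T'-branch (TAAATGT, TAACCCCG, TAAG, TACG, TC, TCGT, TG, TGAACAT, TGGATA, TTTC, TTTCA): 32 nodes
Sum: 32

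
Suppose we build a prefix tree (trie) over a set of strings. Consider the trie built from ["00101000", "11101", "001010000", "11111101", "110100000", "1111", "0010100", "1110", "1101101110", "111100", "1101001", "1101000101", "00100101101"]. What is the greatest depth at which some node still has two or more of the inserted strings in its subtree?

8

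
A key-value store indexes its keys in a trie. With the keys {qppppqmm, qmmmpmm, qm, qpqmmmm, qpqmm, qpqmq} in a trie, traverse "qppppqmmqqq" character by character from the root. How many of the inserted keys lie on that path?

1

Traverse "qppppqmmqqq" character by character; count nodes along the way that are marked as word ends.
Prefixes of the query that are stored words: "qppppqmm"
Count: 1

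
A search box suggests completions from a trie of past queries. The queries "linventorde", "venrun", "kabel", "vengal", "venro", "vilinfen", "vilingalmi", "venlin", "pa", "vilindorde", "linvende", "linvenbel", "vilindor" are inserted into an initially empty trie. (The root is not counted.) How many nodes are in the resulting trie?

For each word, the new-node count is its length minus the longest prefix already in the trie:
  "linventorde" → 11 new (l, i, n, v, e, n, t, o, r, d, e)
  "venrun" → 6 new (v, e, n, r, u, n)
  "kabel" → 5 new (k, a, b, e, l)
  "vengal" → prefix "ven" already present; 3 new (g, a, l)
  "venro" → prefix "venr" already present; 1 new (o)
  "vilinfen" → prefix "v" already present; 7 new (i, l, i, n, f, e, n)
  "vilingalmi" → prefix "vilin" already present; 5 new (g, a, l, m, i)
  "venlin" → prefix "ven" already present; 3 new (l, i, n)
  "pa" → 2 new (p, a)
  "vilindorde" → prefix "vilin" already present; 5 new (d, o, r, d, e)
  "linvende" → prefix "linven" already present; 2 new (d, e)
  "linvenbel" → prefix "linven" already present; 3 new (b, e, l)
  "vilindor" → prefix "vilindor" already present; 0 new (none)
Total nodes = 11 + 6 + 5 + 3 + 1 + 7 + 5 + 3 + 2 + 5 + 2 + 3 + 0 = 53

53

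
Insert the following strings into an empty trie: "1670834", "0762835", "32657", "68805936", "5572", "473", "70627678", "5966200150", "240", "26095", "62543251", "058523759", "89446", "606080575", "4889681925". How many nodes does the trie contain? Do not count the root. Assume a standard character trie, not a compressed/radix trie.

Insert word by word; a character creates a node only if that edge doesn't already exist:
  "1670834" → 7 new (1, 6, 7, 0, 8, 3, 4)
  "0762835" → 7 new (0, 7, 6, 2, 8, 3, 5)
  "32657" → 5 new (3, 2, 6, 5, 7)
  "68805936" → 8 new (6, 8, 8, 0, 5, 9, 3, 6)
  "5572" → 4 new (5, 5, 7, 2)
  "473" → 3 new (4, 7, 3)
  "70627678" → 8 new (7, 0, 6, 2, 7, 6, 7, 8)
  "5966200150" → prefix "5" already present; 9 new (9, 6, 6, 2, 0, 0, 1, 5, 0)
  "240" → 3 new (2, 4, 0)
  "26095" → prefix "2" already present; 4 new (6, 0, 9, 5)
  "62543251" → prefix "6" already present; 7 new (2, 5, 4, 3, 2, 5, 1)
  "058523759" → prefix "0" already present; 8 new (5, 8, 5, 2, 3, 7, 5, 9)
  "89446" → 5 new (8, 9, 4, 4, 6)
  "606080575" → prefix "6" already present; 8 new (0, 6, 0, 8, 0, 5, 7, 5)
  "4889681925" → prefix "4" already present; 9 new (8, 8, 9, 6, 8, 1, 9, 2, 5)
Total nodes = 7 + 7 + 5 + 8 + 4 + 3 + 8 + 9 + 3 + 4 + 7 + 8 + 5 + 8 + 9 = 95

95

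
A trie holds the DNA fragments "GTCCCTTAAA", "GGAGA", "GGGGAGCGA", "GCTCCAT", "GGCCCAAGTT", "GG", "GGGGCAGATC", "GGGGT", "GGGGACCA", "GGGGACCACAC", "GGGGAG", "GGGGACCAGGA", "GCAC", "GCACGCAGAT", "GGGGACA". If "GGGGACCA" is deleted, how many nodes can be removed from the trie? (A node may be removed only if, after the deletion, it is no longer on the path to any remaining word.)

0

A node on "GGGGACCA"'s path can go only if nothing else ends at it or branches off below it.
Every node on "GGGGACCA" is still needed (e.g. by "GGGGACCACAC"), so nothing is freed.
Nodes removed: 0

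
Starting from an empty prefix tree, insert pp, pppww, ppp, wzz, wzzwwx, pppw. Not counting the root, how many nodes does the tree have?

Insert word by word; a character creates a node only if that edge doesn't already exist:
  "pp" → 2 new (p, p)
  "pppww" → prefix "pp" already present; 3 new (p, w, w)
  "ppp" → prefix "ppp" already present; 0 new (none)
  "wzz" → 3 new (w, z, z)
  "wzzwwx" → prefix "wzz" already present; 3 new (w, w, x)
  "pppw" → prefix "pppw" already present; 0 new (none)
Total nodes = 2 + 3 + 0 + 3 + 3 + 0 = 11

11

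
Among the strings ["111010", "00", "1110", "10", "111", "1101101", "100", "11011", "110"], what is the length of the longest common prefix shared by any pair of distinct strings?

5

Look for the deepest trie node that still has at least two words in its subtree.
"11011" and "1101101" agree on "11011" (5 characters) before diverging; nothing deeper is shared.
Longest shared-prefix length: 5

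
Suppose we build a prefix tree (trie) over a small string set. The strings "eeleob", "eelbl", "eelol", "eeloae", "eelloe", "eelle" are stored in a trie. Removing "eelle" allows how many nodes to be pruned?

A node on "eelle"'s path can go only if nothing else ends at it or branches off below it.
The suffix "e" (1 node) is used only by "eelle"; the node for "eell" still has the child "o", so pruning stops there.
Nodes removed: 1

1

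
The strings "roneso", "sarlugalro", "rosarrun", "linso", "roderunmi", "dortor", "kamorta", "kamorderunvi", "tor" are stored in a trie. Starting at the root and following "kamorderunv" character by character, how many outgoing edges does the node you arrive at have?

1

Follow the path "kamorderunv" to its node, then look at its outgoing edges.
Characters that immediately follow "kamorderunv" among the stored strings: {i}.
That node has 1 child edge.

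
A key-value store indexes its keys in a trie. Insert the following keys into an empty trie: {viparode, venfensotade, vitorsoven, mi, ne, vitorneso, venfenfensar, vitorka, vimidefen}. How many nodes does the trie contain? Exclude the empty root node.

50

Insert word by word; a character creates a node only if that edge doesn't already exist:
  "viparode" → 8 new (v, i, p, a, r, o, d, e)
  "venfensotade" → prefix "v" already present; 11 new (e, n, f, e, n, s, o, t, a, d, e)
  "vitorsoven" → prefix "vi" already present; 8 new (t, o, r, s, o, v, e, n)
  "mi" → 2 new (m, i)
  "ne" → 2 new (n, e)
  "vitorneso" → prefix "vitor" already present; 4 new (n, e, s, o)
  "venfenfensar" → prefix "venfen" already present; 6 new (f, e, n, s, a, r)
  "vitorka" → prefix "vitor" already present; 2 new (k, a)
  "vimidefen" → prefix "vi" already present; 7 new (m, i, d, e, f, e, n)
Total nodes = 8 + 11 + 8 + 2 + 2 + 4 + 6 + 2 + 7 = 50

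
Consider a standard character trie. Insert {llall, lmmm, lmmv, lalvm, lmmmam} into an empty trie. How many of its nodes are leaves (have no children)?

4

Leaves are exactly the stored words that no other stored word extends.
Those words: "lalvm", "llall", "lmmmam", "lmmv"
Leaf count: 4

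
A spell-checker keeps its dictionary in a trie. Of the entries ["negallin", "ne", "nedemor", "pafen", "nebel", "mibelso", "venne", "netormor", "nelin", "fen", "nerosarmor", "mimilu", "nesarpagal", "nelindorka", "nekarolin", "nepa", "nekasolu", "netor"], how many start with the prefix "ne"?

Filter for entries beginning with "ne":
Words under "ne": ne, nebel, nedemor, negallin, nekarolin, nekasolu, nelin, nelindorka, nepa, nerosarmor, nesarpagal, netor, netormor
Count: 13

13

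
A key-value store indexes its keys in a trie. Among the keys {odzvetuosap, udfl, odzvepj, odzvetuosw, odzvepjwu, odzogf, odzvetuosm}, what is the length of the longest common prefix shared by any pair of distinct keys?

9

The deepest shared node is where two words last agree before diverging.
"odzvetuosap" and "odzvetuosm" agree on "odzvetuos" (9 characters) before diverging; nothing deeper is shared.
Longest shared-prefix length: 9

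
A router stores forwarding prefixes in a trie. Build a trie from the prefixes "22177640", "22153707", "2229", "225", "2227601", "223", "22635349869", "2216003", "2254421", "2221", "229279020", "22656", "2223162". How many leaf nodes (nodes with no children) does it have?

12

A leaf is a node with no children — equivalently, the end of a word that is not a proper prefix of any other stored word.
Those words: "22153707", "2216003", "22177640", "2221", "2223162", "2227601", "2229", "223", "2254421", "22635349869", "22656", "229279020"
Leaf count: 12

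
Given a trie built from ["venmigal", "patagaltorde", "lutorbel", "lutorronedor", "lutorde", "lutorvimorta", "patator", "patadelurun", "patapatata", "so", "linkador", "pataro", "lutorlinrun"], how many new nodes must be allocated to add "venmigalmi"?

Walking "venmigalmi" from the root, the first 8 characters ("venmigal") follow existing edges; "m" is the first miss.
So 10 − 8 = 2 new nodes.

2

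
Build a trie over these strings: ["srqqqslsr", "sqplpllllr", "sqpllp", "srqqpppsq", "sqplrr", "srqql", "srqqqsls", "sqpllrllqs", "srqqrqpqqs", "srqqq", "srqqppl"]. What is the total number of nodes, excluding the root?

40

Count nodes per top-level branch (shared prefixes stored once):
  's'-branch (sqpllp, sqpllrllqs, sqplpllllr, sqplrr, srqql, srqqppl, srqqpppsq, srqqq, srqqqsls, srqqqslsr, srqqrqpqqs): 40 nodes
Sum: 40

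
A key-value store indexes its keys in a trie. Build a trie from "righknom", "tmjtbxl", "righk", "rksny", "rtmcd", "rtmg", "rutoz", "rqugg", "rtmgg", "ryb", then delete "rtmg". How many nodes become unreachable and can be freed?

0

Walk "rtmg" from the leaf back toward the root, removing each node that no remaining word uses.
Every node on "rtmg" is still needed (e.g. by "rtmgg"), so nothing is freed.
Nodes removed: 0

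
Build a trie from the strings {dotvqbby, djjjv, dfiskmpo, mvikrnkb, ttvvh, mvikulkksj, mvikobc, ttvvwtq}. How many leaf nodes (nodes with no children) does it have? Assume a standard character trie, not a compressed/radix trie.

Leaves are exactly the stored words that no other stored word extends.
Those words: "dfiskmpo", "djjjv", "dotvqbby", "mvikobc", "mvikrnkb", "mvikulkksj", "ttvvh", "ttvvwtq"
Leaf count: 8

8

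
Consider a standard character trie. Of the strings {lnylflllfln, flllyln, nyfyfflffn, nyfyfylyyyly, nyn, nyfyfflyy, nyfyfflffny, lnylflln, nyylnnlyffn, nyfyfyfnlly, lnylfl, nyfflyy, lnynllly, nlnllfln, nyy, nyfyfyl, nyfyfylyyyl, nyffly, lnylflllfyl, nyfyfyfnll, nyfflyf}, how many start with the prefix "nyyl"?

Traverse to the node for "nyyl", then collect every word in that subtree.
Words under "nyyl": nyylnnlyffn
Count: 1

1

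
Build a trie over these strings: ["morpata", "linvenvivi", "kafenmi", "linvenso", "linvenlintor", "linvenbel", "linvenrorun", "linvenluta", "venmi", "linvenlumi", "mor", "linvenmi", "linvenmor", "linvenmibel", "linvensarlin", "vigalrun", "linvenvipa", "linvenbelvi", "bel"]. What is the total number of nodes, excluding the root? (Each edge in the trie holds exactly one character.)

For each word, the new-node count is its length minus the longest prefix already in the trie:
  "morpata" → 7 new (m, o, r, p, a, t, a)
  "linvenvivi" → 10 new (l, i, n, v, e, n, v, i, v, i)
  "kafenmi" → 7 new (k, a, f, e, n, m, i)
  "linvenso" → prefix "linven" already present; 2 new (s, o)
  "linvenlintor" → prefix "linven" already present; 6 new (l, i, n, t, o, r)
  "linvenbel" → prefix "linven" already present; 3 new (b, e, l)
  "linvenrorun" → prefix "linven" already present; 5 new (r, o, r, u, n)
  "linvenluta" → prefix "linvenl" already present; 3 new (u, t, a)
  "venmi" → 5 new (v, e, n, m, i)
  "linvenlumi" → prefix "linvenlu" already present; 2 new (m, i)
  "mor" → prefix "mor" already present; 0 new (none)
  "linvenmi" → prefix "linven" already present; 2 new (m, i)
  "linvenmor" → prefix "linvenm" already present; 2 new (o, r)
  "linvenmibel" → prefix "linvenmi" already present; 3 new (b, e, l)
  "linvensarlin" → prefix "linvens" already present; 5 new (a, r, l, i, n)
  "vigalrun" → prefix "v" already present; 7 new (i, g, a, l, r, u, n)
  "linvenvipa" → prefix "linvenvi" already present; 2 new (p, a)
  "linvenbelvi" → prefix "linvenbel" already present; 2 new (v, i)
  "bel" → 3 new (b, e, l)
Total nodes = 7 + 10 + 7 + 2 + 6 + 3 + 5 + 3 + 5 + 2 + 0 + 2 + 2 + 3 + 5 + 7 + 2 + 2 + 3 = 76

76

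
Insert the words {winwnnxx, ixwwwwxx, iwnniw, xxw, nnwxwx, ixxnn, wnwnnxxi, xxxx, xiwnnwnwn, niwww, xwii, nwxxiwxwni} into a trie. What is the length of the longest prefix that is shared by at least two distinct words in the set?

The deepest shared node is where two words last agree before diverging.
"ixwwwwxx" and "ixxnn" agree on "ix" (2 characters) before diverging; nothing deeper is shared.
Longest shared-prefix length: 2

2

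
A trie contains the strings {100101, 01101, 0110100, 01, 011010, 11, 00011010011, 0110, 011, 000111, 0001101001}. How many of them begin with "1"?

Traverse to the node for "1", then collect every word in that subtree.
Matches: "100101", "11"
Count: 2

2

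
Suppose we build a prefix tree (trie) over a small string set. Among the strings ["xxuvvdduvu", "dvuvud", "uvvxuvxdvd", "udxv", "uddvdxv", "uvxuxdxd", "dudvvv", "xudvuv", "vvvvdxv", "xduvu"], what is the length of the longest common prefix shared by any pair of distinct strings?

2

Equivalently: take the maximum, over all pairs, of their longest common prefix length.
e.g. "uddvdxv" and "udxv" share the prefix "ud" of length 2; no pair shares a longer one.
Longest shared-prefix length: 2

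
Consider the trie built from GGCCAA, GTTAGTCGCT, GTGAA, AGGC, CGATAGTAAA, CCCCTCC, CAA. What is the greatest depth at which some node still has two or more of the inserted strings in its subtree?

2

Look for the deepest trie node that still has at least two words in its subtree.
e.g. "GTGAA" and "GTTAGTCGCT" share the prefix "GT" of length 2; no pair shares a longer one.
Longest shared-prefix length: 2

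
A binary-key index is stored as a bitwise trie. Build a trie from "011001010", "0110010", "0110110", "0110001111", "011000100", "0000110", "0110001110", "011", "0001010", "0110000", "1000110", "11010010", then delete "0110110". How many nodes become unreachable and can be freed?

A node on "0110110"'s path can go only if nothing else ends at it or branches off below it.
The suffix "110" (3 nodes) is used only by "0110110"; the node for "0110" still has the child "0", so pruning stops there.
Nodes removed: 3

3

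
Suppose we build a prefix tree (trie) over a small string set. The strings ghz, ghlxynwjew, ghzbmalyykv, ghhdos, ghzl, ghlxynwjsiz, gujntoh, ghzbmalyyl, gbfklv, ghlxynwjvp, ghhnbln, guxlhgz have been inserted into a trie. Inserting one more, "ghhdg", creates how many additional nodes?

1

The longest prefix of "ghhdg" already in the trie is "ghhd" (length 4).
Each of the 1 remaining characters creates one node.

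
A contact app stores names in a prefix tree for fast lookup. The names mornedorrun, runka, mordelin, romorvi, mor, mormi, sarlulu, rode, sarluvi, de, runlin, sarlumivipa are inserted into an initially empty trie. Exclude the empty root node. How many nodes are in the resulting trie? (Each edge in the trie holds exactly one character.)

Insert word by word; a character creates a node only if that edge doesn't already exist:
  "mornedorrun" → 11 new (m, o, r, n, e, d, o, r, r, u, n)
  "runka" → 5 new (r, u, n, k, a)
  "mordelin" → prefix "mor" already present; 5 new (d, e, l, i, n)
  "romorvi" → prefix "r" already present; 6 new (o, m, o, r, v, i)
  "mor" → prefix "mor" already present; 0 new (none)
  "mormi" → prefix "mor" already present; 2 new (m, i)
  "sarlulu" → 7 new (s, a, r, l, u, l, u)
  "rode" → prefix "ro" already present; 2 new (d, e)
  "sarluvi" → prefix "sarlu" already present; 2 new (v, i)
  "de" → 2 new (d, e)
  "runlin" → prefix "run" already present; 3 new (l, i, n)
  "sarlumivipa" → prefix "sarlu" already present; 6 new (m, i, v, i, p, a)
Total nodes = 11 + 5 + 5 + 6 + 0 + 2 + 7 + 2 + 2 + 2 + 3 + 6 = 51

51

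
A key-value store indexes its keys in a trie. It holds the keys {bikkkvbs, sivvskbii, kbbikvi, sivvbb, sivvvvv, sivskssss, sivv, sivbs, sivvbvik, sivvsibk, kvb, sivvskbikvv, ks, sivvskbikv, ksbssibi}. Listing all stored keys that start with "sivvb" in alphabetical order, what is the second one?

DFS of the "sivvb" subtree visits, in order: "sivvbb", "sivvbvik"
The 2nd is sivvbvik.

sivvbvik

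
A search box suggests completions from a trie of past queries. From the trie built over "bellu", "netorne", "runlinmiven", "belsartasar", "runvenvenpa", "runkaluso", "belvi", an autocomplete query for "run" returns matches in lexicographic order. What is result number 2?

runlinmiven

Filter for "run…" and sort: "runkaluso", "runlinmiven", "runvenvenpa"
Position 2: runlinmiven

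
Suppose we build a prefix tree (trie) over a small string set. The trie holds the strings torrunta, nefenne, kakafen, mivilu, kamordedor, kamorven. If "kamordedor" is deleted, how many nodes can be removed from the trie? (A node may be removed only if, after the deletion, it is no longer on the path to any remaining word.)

Walk "kamordedor" from the leaf back toward the root, removing each node that no remaining word uses.
The suffix "dedor" (5 nodes) is used only by "kamordedor"; the node for "kamor" still has the child "v", so pruning stops there.
Nodes removed: 5

5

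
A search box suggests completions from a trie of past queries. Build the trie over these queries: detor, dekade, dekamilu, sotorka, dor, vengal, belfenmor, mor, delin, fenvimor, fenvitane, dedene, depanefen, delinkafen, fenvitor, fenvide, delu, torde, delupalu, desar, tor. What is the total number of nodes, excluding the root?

Insert word by word; a character creates a node only if that edge doesn't already exist:
  "detor" → 5 new (d, e, t, o, r)
  "dekade" → prefix "de" already present; 4 new (k, a, d, e)
  "dekamilu" → prefix "deka" already present; 4 new (m, i, l, u)
  "sotorka" → 7 new (s, o, t, o, r, k, a)
  "dor" → prefix "d" already present; 2 new (o, r)
  "vengal" → 6 new (v, e, n, g, a, l)
  "belfenmor" → 9 new (b, e, l, f, e, n, m, o, r)
  "mor" → 3 new (m, o, r)
  "delin" → prefix "de" already present; 3 new (l, i, n)
  "fenvimor" → 8 new (f, e, n, v, i, m, o, r)
  "fenvitane" → prefix "fenvi" already present; 4 new (t, a, n, e)
  "dedene" → prefix "de" already present; 4 new (d, e, n, e)
  "depanefen" → prefix "de" already present; 7 new (p, a, n, e, f, e, n)
  "delinkafen" → prefix "delin" already present; 5 new (k, a, f, e, n)
  "fenvitor" → prefix "fenvit" already present; 2 new (o, r)
  "fenvide" → prefix "fenvi" already present; 2 new (d, e)
  "delu" → prefix "del" already present; 1 new (u)
  "torde" → 5 new (t, o, r, d, e)
  "delupalu" → prefix "delu" already present; 4 new (p, a, l, u)
  "desar" → prefix "de" already present; 3 new (s, a, r)
  "tor" → prefix "tor" already present; 0 new (none)
Total nodes = 5 + 4 + 4 + 7 + 2 + 6 + 9 + 3 + 3 + 8 + 4 + 4 + 7 + 5 + 2 + 2 + 1 + 5 + 4 + 3 + 0 = 88

88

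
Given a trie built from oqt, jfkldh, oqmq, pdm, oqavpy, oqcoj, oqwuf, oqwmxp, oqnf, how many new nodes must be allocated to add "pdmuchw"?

4

Walking "pdmuchw" from the root, the first 3 characters ("pdm") follow existing edges; "u" is the first miss.
Each of the 4 remaining characters creates one node.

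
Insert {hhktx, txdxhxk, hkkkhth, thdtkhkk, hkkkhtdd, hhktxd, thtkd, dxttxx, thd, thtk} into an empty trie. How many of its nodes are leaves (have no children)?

Leaves are exactly the stored words that no other stored word extends.
Those words: "dxttxx", "hhktxd", "hkkkhtdd", "hkkkhth", "thdtkhkk", "thtkd", "txdxhxk"
Leaf count: 7

7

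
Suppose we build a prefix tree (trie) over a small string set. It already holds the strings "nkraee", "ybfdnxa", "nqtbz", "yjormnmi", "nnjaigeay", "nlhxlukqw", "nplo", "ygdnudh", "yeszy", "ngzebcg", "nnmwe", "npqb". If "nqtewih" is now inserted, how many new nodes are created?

4

"nqt" is already a path in the trie; the remaining "ewih" must be added.
So 7 − 3 = 4 new nodes.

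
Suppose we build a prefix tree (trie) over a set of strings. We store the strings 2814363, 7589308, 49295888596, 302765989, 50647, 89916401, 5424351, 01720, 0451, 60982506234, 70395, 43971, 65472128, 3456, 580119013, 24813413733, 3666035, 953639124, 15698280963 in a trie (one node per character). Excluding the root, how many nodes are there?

Insert word by word; a character creates a node only if that edge doesn't already exist:
  "2814363" → 7 new (2, 8, 1, 4, 3, 6, 3)
  "7589308" → 7 new (7, 5, 8, 9, 3, 0, 8)
  "49295888596" → 11 new (4, 9, 2, 9, 5, 8, 8, 8, 5, 9, 6)
  "302765989" → 9 new (3, 0, 2, 7, 6, 5, 9, 8, 9)
  "50647" → 5 new (5, 0, 6, 4, 7)
  "89916401" → 8 new (8, 9, 9, 1, 6, 4, 0, 1)
  "5424351" → prefix "5" already present; 6 new (4, 2, 4, 3, 5, 1)
  "01720" → 5 new (0, 1, 7, 2, 0)
  "0451" → prefix "0" already present; 3 new (4, 5, 1)
  "60982506234" → 11 new (6, 0, 9, 8, 2, 5, 0, 6, 2, 3, 4)
  "70395" → prefix "7" already present; 4 new (0, 3, 9, 5)
  "43971" → prefix "4" already present; 4 new (3, 9, 7, 1)
  "65472128" → prefix "6" already present; 7 new (5, 4, 7, 2, 1, 2, 8)
  "3456" → prefix "3" already present; 3 new (4, 5, 6)
  "580119013" → prefix "5" already present; 8 new (8, 0, 1, 1, 9, 0, 1, 3)
  "24813413733" → prefix "2" already present; 10 new (4, 8, 1, 3, 4, 1, 3, 7, 3, 3)
  "3666035" → prefix "3" already present; 6 new (6, 6, 6, 0, 3, 5)
  "953639124" → 9 new (9, 5, 3, 6, 3, 9, 1, 2, 4)
  "15698280963" → 11 new (1, 5, 6, 9, 8, 2, 8, 0, 9, 6, 3)
Total nodes = 7 + 7 + 11 + 9 + 5 + 8 + 6 + 5 + 3 + 11 + 4 + 4 + 7 + 3 + 8 + 10 + 6 + 9 + 11 = 134

134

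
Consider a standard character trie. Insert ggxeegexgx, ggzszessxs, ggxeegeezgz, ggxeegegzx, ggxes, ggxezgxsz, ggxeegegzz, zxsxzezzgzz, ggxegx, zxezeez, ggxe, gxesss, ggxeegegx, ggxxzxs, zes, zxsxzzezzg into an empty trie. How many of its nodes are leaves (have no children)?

Leaves are exactly the stored words that no other stored word extends.
Those words: "ggxeegeezgz", "ggxeegegx", "ggxeegegzx", "ggxeegegzz", "ggxeegexgx", "ggxegx", "ggxes", "ggxezgxsz", "ggxxzxs", "ggzszessxs", "gxesss", "zes", "zxezeez", "zxsxzezzgzz", "zxsxzzezzg"
Leaf count: 15

15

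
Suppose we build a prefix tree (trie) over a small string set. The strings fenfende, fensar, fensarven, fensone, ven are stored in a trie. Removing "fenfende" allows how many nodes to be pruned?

5

A node on "fenfende"'s path can go only if nothing else ends at it or branches off below it.
The suffix "fende" (5 nodes) is used only by "fenfende"; the node for "fen" still has the child "s", so pruning stops there.
Nodes removed: 5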